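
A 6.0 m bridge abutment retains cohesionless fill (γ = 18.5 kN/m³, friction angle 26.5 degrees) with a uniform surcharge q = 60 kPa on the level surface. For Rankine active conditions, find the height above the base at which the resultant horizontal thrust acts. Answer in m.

2.52 m

K_a = 0.3829.
Triangular part P₁ = ½K_aγH² = 127.5 at H/3 = 2.000 m; rectangular part P₂ = K_a q H = 137.9 at H/2 = 3.000 m.
ȳ = (P₁·2.000 + P₂·3.000)/(P₁+P₂) = 2.519 m.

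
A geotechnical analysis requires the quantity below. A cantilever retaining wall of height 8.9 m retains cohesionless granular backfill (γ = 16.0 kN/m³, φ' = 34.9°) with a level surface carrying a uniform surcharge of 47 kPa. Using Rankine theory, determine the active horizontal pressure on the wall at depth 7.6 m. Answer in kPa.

K_a = (1 − sin φ)/(1 + sin φ) = 0.2721.
σ_v = γz + q = 16.0 × 7.6 + 47 = 168.6 kPa.
σ_h = K_a σ_v = 0.2721 × 168.6 = 45.88 kPa.

45.9 kPa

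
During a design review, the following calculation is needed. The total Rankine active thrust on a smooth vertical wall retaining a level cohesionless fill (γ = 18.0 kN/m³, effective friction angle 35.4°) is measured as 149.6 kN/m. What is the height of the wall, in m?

K_a = 0.2664. P_a = ½ K_a γ H² ⇒ H = √(2P_a/(K_a γ)).
H = √(2×149.6/(0.2664×18.0)) = 7.899 m.

7.90 m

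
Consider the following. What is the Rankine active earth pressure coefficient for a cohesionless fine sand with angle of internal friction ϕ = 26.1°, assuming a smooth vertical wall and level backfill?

0.389

K_a = (1 − sin φ)/(1 + sin φ) = (1 − sin 26.1°)/(1 + sin 26.1°) = 0.3889.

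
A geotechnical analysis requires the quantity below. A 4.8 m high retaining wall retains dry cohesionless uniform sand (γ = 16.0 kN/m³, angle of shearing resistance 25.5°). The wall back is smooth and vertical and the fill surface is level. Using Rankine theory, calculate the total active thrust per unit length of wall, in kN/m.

73.4 kN/m

K_a = tan²(45° − φ/2) = 0.3981.
P_a = ½ K_a γ H² = 0.5 × 0.3981 × 16.0 × 4.8² = 73.38 kN/m.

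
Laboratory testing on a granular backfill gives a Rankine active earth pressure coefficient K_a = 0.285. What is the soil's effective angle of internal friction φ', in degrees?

33.8°

K_a = tan²(45° − φ/2) ⇒ 45° − φ/2 = arctan(√0.285) = 28.10°.
φ = 2(45° − 28.10°) = 33.81°.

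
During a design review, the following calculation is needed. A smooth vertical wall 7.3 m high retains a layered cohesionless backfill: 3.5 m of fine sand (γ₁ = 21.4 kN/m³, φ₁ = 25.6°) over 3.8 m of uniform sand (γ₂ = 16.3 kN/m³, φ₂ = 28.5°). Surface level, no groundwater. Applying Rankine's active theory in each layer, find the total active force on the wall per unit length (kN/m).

194 kN/m

K_a1 = tan²(45°−25.6°/2) = 0.3966; K_a2 = tan²(45°−28.5°/2) = 0.3540.
Layer 1: σ at base = K_a1 γ₁ h₁ = 29.70 kPa; P₁ = ½×29.70×3.5 = 51.98.
Layer 2: σ_v at top = γ₁h₁ = 74.90; σ_h top = K_a2×74.90 = 26.51; σ_h base = K_a2×(74.90+16.3×3.8) = 48.43.
P₂ = ½(26.51+48.43)×3.8 = 142.4. Total P_a = 51.98+142.4 = 194.4 kN/m.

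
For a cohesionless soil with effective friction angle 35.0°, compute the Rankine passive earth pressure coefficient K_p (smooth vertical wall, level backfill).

3.69

K_p = (1 + sin φ)/(1 − sin φ) = tan²(45° + 35.0°/2) = 3.690.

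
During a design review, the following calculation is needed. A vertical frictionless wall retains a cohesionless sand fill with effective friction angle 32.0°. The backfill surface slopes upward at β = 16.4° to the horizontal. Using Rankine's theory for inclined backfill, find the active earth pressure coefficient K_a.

0.348

K_a = cos β · (cos β − √(cos²β − cos²φ)) / (cos β + √(cos²β − cos²φ)).
cos β = 0.9593, cos φ = 0.8480, √(cos²β − cos²φ) = 0.4484.
K_a = 0.9593 × (0.9593 − 0.4484)/(0.9593 + 0.4484) = 0.3481.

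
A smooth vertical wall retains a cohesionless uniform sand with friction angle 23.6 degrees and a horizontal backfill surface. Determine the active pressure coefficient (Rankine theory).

K_a = tan²(45° − φ/2) = tan²(33.20°) = 0.4282.

0.428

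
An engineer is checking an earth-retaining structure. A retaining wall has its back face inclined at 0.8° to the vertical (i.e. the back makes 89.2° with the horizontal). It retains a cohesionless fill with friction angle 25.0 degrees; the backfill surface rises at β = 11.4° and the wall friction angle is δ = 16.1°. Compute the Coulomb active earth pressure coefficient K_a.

0.440

K_a = sin²(α+φ) / [sin²α · sin(α−δ) · (1 + √{sin(φ+δ)sin(φ−β) / (sin(α−δ)sin(α+β))})²].
With α = 89.2°, φ = 25.0°, δ = 16.1°, β = 11.4°: K_a = 0.4403.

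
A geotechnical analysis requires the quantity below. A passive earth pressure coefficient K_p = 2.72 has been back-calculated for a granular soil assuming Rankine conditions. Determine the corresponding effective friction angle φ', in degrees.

27.5°

K_p = (1+sin φ)/(1−sin φ) ⇒ sin φ = (K_p − 1)/(K_p + 1) = 0.4624.
φ = arcsin(0.4624) = 27.54°.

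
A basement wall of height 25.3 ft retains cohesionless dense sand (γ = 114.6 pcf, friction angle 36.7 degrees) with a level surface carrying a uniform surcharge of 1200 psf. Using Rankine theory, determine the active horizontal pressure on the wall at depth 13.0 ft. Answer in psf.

K_a = (1 − sin φ)/(1 + sin φ) = 0.2519.
σ_v = γz + q = 114.6 × 13.0 + 1200 = 2690 psf.
σ_h = K_a σ_v = 0.2519 × 2690 = 677.4 psf.

677 psf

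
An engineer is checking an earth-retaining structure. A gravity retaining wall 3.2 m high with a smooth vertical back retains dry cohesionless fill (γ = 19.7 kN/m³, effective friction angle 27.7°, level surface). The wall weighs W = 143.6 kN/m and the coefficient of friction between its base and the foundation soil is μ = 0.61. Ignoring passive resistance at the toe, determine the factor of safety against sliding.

2.38

K_a = tan²(45° − 27.7°/2) = 0.3653.
P_a = ½K_aγH² = 0.5×0.3653×19.7×3.2² = 36.85 kN/m, acting at H/3 = 1.067 m above the base.
FS_sliding = μW / P_a = 0.61×143.6 / 36.85 = 2.377.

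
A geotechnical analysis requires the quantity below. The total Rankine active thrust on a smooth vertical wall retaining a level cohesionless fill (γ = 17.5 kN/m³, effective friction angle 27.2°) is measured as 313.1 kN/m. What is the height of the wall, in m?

K_a = 0.3726. P_a = ½ K_a γ H² ⇒ H = √(2P_a/(K_a γ)).
H = √(2×313.1/(0.3726×17.5)) = 9.800 m.

9.80 m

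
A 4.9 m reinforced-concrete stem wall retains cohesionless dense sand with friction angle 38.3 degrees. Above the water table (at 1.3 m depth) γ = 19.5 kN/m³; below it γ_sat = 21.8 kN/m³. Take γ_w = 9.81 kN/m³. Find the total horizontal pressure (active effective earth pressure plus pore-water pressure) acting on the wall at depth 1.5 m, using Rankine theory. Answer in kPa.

8.48 kPa

K_a = (1 − sin φ)/(1 + sin φ) = 0.2347.
γ' = 21.8 − 9.81 = 11.99 kN/m³.
Effective vertical stress at 1.5 m: σ'_v = 19.5×1.3 + 11.99×0.200 = 27.75 kPa.
σ'_h = K_a σ'_v = 0.2347 × 27.75 = 6.513 kPa; u = γ_w × 0.200 = 1.962 kPa.
Total σ_h = 6.513 + 1.962 = 8.475 kPa.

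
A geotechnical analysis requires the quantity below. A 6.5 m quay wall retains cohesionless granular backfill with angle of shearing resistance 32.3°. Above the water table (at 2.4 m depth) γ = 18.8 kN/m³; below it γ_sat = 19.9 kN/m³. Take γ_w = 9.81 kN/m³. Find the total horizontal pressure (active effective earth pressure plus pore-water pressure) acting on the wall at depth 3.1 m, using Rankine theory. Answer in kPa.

22.7 kPa

K_a = (1 − sin φ)/(1 + sin φ) = 0.3035.
γ' = 19.9 − 9.81 = 10.09 kN/m³.
Effective vertical stress at 3.1 m: σ'_v = 18.8×2.4 + 10.09×0.700 = 52.18 kPa.
σ'_h = K_a σ'_v = 0.3035 × 52.18 = 15.84 kPa; u = γ_w × 0.700 = 6.867 kPa.
Total σ_h = 15.84 + 6.867 = 22.70 kPa.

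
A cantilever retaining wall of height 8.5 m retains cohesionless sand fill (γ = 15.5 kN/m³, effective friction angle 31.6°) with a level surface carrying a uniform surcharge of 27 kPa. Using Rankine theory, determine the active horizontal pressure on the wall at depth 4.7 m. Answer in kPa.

K_a = (1 − sin φ)/(1 + sin φ) = 0.3123.
σ_v = γz + q = 15.5 × 4.7 + 27 = 99.85 kPa.
σ_h = K_a σ_v = 0.3123 × 99.85 = 31.19 kPa.

31.2 kPa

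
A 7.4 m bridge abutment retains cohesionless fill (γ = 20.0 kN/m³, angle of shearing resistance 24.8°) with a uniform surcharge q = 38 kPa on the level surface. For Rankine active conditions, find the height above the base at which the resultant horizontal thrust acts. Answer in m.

K_a = 0.4090.
Triangular part P₁ = ½K_aγH² = 224.0 at H/3 = 2.467 m; rectangular part P₂ = K_a q H = 115.0 at H/2 = 3.700 m.
ȳ = (P₁·2.467 + P₂·3.700)/(P₁+P₂) = 2.885 m.

2.89 m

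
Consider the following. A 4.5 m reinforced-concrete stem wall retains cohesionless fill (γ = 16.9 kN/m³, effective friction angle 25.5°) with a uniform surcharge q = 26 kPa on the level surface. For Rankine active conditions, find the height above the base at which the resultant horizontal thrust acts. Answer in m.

1.80 m

K_a = 0.3981.
Triangular part P₁ = ½K_aγH² = 68.12 at H/3 = 1.500 m; rectangular part P₂ = K_a q H = 46.58 at H/2 = 2.250 m.
ȳ = (P₁·1.500 + P₂·2.250)/(P₁+P₂) = 1.805 m.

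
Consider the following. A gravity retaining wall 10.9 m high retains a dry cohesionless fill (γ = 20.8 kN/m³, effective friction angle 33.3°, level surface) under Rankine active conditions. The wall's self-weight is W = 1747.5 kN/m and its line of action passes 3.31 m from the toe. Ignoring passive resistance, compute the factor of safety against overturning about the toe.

K_a = tan²(45° − 33.3°/2) = 0.2911.
P_a = ½K_aγH² = 0.5×0.2911×20.8×10.9² = 359.7 kN/m, acting at H/3 = 3.633 m above the base.
Overturning moment M_o = P_a × H/3 = 359.7 × 3.633 = 1307.
Resisting moment M_r = W × 3.31 = 1747.5 × 3.31 = 5784.
FS_overturning = M_r/M_o = 5784/1307 = 4.425.

4.43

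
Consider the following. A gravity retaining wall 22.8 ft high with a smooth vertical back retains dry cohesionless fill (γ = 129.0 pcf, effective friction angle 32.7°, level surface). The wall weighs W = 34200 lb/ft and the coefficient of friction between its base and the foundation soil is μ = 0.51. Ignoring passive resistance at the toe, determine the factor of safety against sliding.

1.74

K_a = tan²(45° − 32.7°/2) = 0.2985.
P_a = ½K_aγH² = 0.5×0.2985×129.0×22.8² = 10010 lb/ft, acting at H/3 = 7.600 ft above the base.
FS_sliding = μW / P_a = 0.51×34200 / 10010 = 1.743.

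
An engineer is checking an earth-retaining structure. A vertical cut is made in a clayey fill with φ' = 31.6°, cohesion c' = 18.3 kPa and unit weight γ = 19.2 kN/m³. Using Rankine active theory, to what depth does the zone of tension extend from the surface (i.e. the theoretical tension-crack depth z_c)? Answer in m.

K_a = tan²(45° − 31.6°/2) = 0.3123; √K_a = 0.5589.
The active pressure is zero where K_a γ z = 2c√K_a, so z_c = 2c/(γ√K_a) = 2×18.3/(19.2×0.5589) = 3.411 m.

3.41 m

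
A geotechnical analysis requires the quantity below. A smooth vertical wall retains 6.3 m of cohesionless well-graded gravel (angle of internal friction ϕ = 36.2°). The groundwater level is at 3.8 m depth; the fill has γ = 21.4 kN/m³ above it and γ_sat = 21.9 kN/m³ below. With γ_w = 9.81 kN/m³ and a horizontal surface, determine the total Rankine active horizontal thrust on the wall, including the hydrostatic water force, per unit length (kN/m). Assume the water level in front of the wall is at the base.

K_a = tan²(45° − φ/2) = 0.2574.
γ' = 21.9 − 9.81 = 12.09 kN/m³. Depth below WT = 2.5 m.
σ'_h at WT = K_a γ d_w = 20.93 kPa; at base = 20.93 + K_a γ' × 2.5 = 28.71 kPa.
P₁ (0–3.8 m) = ½×20.93×3.8 = 39.77. P₂ (3.8–6.3 m) = ½(20.93+28.71)×2.5 = 62.05.
P_w = ½ γ_w h₂² = 0.5×9.81×2.5² = 30.66. Total = 39.77+62.05+30.66 = 132.5 kN/m.

132 kN/m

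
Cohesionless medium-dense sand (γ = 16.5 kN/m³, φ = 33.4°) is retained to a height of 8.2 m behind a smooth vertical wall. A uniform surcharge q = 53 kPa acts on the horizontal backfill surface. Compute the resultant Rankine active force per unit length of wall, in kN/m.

287 kN/m

K_a = tan²(45° − φ/2) = 0.2899.
Soil triangle: ½ K_a γ H² = 0.5×0.2899×16.5×8.2² = 160.8 kN/m.
Surcharge rectangle: K_a q H = 0.2899×53×8.2 = 126.0 kN/m.
Total = 160.8 + 126.0 = 286.8 kN/m.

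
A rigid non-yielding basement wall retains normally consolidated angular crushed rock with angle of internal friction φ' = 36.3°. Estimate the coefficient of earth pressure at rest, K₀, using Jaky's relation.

K₀ = 1 − sin φ' = 1 − sin 36.3° = 0.4080.

0.408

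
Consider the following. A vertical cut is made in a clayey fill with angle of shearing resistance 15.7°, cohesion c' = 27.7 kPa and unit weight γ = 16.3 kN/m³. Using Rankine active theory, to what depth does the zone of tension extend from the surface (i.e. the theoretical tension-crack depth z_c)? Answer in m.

4.49 m

K_a = tan²(45° − 15.7°/2) = 0.5741; √K_a = 0.7577.
The active pressure is zero where K_a γ z = 2c√K_a, so z_c = 2c/(γ√K_a) = 2×27.7/(16.3×0.7577) = 4.486 m.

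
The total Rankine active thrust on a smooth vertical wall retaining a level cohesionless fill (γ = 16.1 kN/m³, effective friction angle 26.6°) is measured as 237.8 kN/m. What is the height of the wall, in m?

K_a = 0.3814. P_a = ½ K_a γ H² ⇒ H = √(2P_a/(K_a γ)).
H = √(2×237.8/(0.3814×16.1)) = 8.800 m.

8.80 m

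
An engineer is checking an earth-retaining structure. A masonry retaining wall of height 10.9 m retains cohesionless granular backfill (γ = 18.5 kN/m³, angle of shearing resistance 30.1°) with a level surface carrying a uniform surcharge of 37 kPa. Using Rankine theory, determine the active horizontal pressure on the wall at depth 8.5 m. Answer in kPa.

64.5 kPa

K_a = (1 − sin φ)/(1 + sin φ) = 0.3320.
σ_v = γz + q = 18.5 × 8.5 + 37 = 194.2 kPa.
σ_h = K_a σ_v = 0.3320 × 194.2 = 64.49 kPa.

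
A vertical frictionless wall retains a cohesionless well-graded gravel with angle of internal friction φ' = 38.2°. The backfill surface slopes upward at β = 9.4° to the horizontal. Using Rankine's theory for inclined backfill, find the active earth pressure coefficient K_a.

0.243

K_a = cos β · (cos β − √(cos²β − cos²φ)) / (cos β + √(cos²β − cos²φ)).
cos β = 0.9866, cos φ = 0.7859, √(cos²β − cos²φ) = 0.5965.
K_a = 0.9866 × (0.9866 − 0.5965)/(0.9866 + 0.5965) = 0.2431.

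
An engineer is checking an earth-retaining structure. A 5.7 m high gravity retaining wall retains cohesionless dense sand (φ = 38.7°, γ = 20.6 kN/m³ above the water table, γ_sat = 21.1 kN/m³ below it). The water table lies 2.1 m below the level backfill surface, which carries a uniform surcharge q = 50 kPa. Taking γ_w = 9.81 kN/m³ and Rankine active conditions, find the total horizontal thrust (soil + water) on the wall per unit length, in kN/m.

193 kN/m

K_a = tan²(45° − φ/2) = 0.2306.
γ' = 21.1 − 9.81 = 11.29 kN/m³. h₂ = H − d_w = 3.6 m.
σ'_h: at surface K_a·q = 11.53; at WT K_a(q+γd_w) = 21.50; at base K_a(q+γd_w+γ'h₂) = 30.88 kPa.
P₁ = ½(11.53+21.50)×2.1 = 34.69; P₂ = ½(21.50+30.88)×3.6 = 94.29; P_w = ½γ_w h₂² = 63.57.
Total = 34.69+94.29+63.57 = 192.5 kN/m.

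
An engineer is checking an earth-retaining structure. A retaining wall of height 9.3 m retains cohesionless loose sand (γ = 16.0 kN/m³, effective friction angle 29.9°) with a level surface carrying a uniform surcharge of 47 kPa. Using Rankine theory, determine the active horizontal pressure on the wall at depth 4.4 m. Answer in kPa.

39.3 kPa

K_a = (1 − sin φ)/(1 + sin φ) = 0.3347.
σ_v = γz + q = 16.0 × 4.4 + 47 = 117.4 kPa.
σ_h = K_a σ_v = 0.3347 × 117.4 = 39.29 kPa.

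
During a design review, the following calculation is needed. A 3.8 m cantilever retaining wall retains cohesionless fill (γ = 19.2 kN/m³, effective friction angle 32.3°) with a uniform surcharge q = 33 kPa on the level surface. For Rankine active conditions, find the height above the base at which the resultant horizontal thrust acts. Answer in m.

K_a = 0.3035.
Triangular part P₁ = ½K_aγH² = 42.07 at H/3 = 1.267 m; rectangular part P₂ = K_a q H = 38.06 at H/2 = 1.900 m.
ȳ = (P₁·1.267 + P₂·1.900)/(P₁+P₂) = 1.567 m.

1.57 m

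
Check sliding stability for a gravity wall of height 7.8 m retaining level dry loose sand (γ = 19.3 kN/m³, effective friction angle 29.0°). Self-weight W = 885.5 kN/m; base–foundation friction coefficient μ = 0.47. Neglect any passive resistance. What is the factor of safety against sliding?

2.04

K_a = tan²(45° − 29.0°/2) = 0.3470.
P_a = ½K_aγH² = 0.5×0.3470×19.3×7.8² = 203.7 kN/m, acting at H/3 = 2.600 m above the base.
FS_sliding = μW / P_a = 0.47×885.5 / 203.7 = 2.043.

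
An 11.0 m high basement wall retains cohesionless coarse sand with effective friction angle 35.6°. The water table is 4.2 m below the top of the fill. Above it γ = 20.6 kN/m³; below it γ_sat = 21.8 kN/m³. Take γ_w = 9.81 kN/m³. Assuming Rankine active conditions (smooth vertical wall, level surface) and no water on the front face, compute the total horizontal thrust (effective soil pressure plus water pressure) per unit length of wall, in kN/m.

K_a = tan²(45° − φ/2) = 0.2641.
γ' = 21.8 − 9.81 = 11.99 kN/m³. Depth below WT = 6.8 m.
σ'_h at WT = K_a γ d_w = 22.85 kPa; at base = 22.85 + K_a γ' × 6.8 = 44.39 kPa.
P₁ (0–4.2 m) = ½×22.85×4.2 = 47.99. P₂ (4.2–11.0 m) = ½(22.85+44.39)×6.8 = 228.6.
P_w = ½ γ_w h₂² = 0.5×9.81×6.8² = 226.8. Total = 47.99+228.6+226.8 = 503.4 kN/m.

503 kN/m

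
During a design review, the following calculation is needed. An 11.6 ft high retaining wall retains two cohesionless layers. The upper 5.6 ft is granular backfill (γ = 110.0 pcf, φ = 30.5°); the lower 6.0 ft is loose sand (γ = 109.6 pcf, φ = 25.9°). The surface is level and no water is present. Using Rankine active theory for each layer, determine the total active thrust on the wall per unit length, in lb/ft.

2790 lb/ft

K_a1 = tan²(45°−30.5°/2) = 0.3267; K_a2 = tan²(45°−25.9°/2) = 0.3920.
Layer 1: σ at base = K_a1 γ₁ h₁ = 201.2 psf; P₁ = ½×201.2×5.6 = 563.4.
Layer 2: σ_v at top = γ₁h₁ = 616.0; σ_h top = K_a2×616.0 = 241.5; σ_h base = K_a2×(616.0+109.6×6.0) = 499.2.
P₂ = ½(241.5+499.2)×6.0 = 2222. Total P_a = 563.4+2222 = 2785 lb/ft.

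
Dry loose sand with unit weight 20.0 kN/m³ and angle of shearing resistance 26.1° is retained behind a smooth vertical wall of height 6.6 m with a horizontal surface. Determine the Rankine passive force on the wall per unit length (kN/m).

1120 kN/m

K_p = tan²(45° + φ/2) = 2.571.
P_p = ½ K_p γ H² = 0.5 × 2.571 × 20.0 × 6.6² = 1120 kN/m.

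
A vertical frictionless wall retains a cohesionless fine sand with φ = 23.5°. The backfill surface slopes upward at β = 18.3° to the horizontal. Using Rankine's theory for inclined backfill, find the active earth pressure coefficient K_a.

0.559

K_a = cos β · (cos β − √(cos²β − cos²φ)) / (cos β + √(cos²β − cos²φ)).
cos β = 0.9494, cos φ = 0.9171, √(cos²β − cos²φ) = 0.2458.
K_a = 0.9494 × (0.9494 − 0.2458)/(0.9494 + 0.2458) = 0.5589.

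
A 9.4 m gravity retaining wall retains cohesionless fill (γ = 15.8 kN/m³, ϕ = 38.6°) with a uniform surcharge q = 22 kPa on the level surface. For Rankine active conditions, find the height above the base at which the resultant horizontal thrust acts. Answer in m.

3.49 m

K_a = 0.2316.
Triangular part P₁ = ½K_aγH² = 161.7 at H/3 = 3.133 m; rectangular part P₂ = K_a q H = 47.90 at H/2 = 4.700 m.
ȳ = (P₁·3.133 + P₂·4.700)/(P₁+P₂) = 3.491 m.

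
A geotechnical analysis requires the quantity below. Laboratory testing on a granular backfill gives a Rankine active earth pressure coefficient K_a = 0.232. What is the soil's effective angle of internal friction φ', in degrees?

38.6°

K_a = tan²(45° − φ/2) ⇒ 45° − φ/2 = arctan(√0.232) = 25.72°.
φ = 2(45° − 25.72°) = 38.56°.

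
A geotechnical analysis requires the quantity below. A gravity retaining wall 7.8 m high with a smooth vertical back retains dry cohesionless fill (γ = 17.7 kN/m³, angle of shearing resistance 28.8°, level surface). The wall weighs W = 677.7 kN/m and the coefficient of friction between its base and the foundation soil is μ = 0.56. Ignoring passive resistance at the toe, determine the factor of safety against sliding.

2.02

K_a = tan²(45° − 28.8°/2) = 0.3498.
P_a = ½K_aγH² = 0.5×0.3498×17.7×7.8² = 188.3 kN/m, acting at H/3 = 2.600 m above the base.
FS_sliding = μW / P_a = 0.56×677.7 / 188.3 = 2.015.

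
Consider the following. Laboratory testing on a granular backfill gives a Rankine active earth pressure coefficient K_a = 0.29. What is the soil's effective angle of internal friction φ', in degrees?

K_a = tan²(45° − φ/2) ⇒ 45° − φ/2 = arctan(√0.29) = 28.30°.
φ = 2(45° − 28.30°) = 33.39°.

33.4°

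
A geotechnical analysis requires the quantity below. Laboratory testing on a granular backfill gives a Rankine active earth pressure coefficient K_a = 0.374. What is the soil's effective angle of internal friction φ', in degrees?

27.1°

K_a = tan²(45° − φ/2) ⇒ 45° − φ/2 = arctan(√0.374) = 31.45°.
φ = 2(45° − 31.45°) = 27.10°.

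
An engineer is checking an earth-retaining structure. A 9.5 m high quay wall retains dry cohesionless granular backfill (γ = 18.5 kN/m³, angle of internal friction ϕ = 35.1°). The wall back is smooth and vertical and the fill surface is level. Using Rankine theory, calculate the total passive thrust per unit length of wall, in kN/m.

K_p = tan²(45° + φ/2) = 3.706.
P_p = ½ K_p γ H² = 0.5 × 3.706 × 18.5 × 9.5² = 3094 kN/m.

3090 kN/m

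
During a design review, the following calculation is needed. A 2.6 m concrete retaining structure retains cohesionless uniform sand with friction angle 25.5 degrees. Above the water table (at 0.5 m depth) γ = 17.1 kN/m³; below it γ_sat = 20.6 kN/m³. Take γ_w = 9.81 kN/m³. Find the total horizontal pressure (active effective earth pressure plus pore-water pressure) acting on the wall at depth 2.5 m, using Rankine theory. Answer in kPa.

31.6 kPa

K_a = (1 − sin φ)/(1 + sin φ) = 0.3981.
γ' = 20.6 − 9.81 = 10.79 kN/m³.
Effective vertical stress at 2.5 m: σ'_v = 17.1×0.5 + 10.79×2.00 = 30.13 kPa.
σ'_h = K_a σ'_v = 0.3981 × 30.13 = 11.99 kPa; u = γ_w × 2.00 = 19.62 kPa.
Total σ_h = 11.99 + 19.62 = 31.61 kPa.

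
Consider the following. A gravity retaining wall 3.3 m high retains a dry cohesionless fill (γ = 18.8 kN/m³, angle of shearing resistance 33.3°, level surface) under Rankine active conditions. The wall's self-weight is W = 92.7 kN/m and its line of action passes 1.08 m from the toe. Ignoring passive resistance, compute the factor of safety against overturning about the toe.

K_a = tan²(45° − 33.3°/2) = 0.2911.
P_a = ½K_aγH² = 0.5×0.2911×18.8×3.3² = 29.80 kN/m, acting at H/3 = 1.100 m above the base.
Overturning moment M_o = P_a × H/3 = 29.80 × 1.100 = 32.78.
Resisting moment M_r = W × 1.08 = 92.7 × 1.08 = 100.1.
FS_overturning = M_r/M_o = 100.1/32.78 = 3.054.

3.05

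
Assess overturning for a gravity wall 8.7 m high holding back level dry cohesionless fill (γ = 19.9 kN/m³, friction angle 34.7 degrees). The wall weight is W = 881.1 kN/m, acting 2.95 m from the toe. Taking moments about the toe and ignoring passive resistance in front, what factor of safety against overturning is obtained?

4.34

K_a = tan²(45° − 34.7°/2) = 0.2745.
P_a = ½K_aγH² = 0.5×0.2745×19.9×8.7² = 206.7 kN/m, acting at H/3 = 2.900 m above the base.
Overturning moment M_o = P_a × H/3 = 206.7 × 2.900 = 599.5.
Resisting moment M_r = W × 2.95 = 881.1 × 2.95 = 2599.
FS_overturning = M_r/M_o = 2599/599.5 = 4.336.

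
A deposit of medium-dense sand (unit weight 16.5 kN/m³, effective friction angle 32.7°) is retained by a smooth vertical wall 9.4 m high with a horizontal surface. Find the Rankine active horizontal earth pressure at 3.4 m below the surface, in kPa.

K_a = (1 − sin φ)/(1 + sin φ) = 0.2985.
σ_h = K_a γ z = 0.2985 × 16.5 × 3.4 = 16.75 kPa.

16.7 kPa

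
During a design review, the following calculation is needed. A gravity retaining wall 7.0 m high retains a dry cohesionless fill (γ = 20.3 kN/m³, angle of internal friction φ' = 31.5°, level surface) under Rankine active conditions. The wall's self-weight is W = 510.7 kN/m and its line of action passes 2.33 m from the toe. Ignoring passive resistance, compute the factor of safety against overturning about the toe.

K_a = tan²(45° − 31.5°/2) = 0.3136.
P_a = ½K_aγH² = 0.5×0.3136×20.3×7.0² = 156.0 kN/m, acting at H/3 = 2.333 m above the base.
Overturning moment M_o = P_a × H/3 = 156.0 × 2.333 = 364.0.
Resisting moment M_r = W × 2.33 = 510.7 × 2.33 = 1190.
FS_overturning = M_r/M_o = 1190/364.0 = 3.269.

3.27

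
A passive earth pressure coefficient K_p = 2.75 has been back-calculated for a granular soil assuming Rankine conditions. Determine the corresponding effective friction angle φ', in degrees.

27.8°

K_p = (1+sin φ)/(1−sin φ) ⇒ sin φ = (K_p − 1)/(K_p + 1) = 0.4667.
φ = arcsin(0.4667) = 27.82°.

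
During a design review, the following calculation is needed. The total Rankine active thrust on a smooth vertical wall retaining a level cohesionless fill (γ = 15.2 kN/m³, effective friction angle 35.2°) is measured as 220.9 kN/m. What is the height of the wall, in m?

10.4 m

K_a = 0.2687. P_a = ½ K_a γ H² ⇒ H = √(2P_a/(K_a γ)).
H = √(2×220.9/(0.2687×15.2)) = 10.40 m.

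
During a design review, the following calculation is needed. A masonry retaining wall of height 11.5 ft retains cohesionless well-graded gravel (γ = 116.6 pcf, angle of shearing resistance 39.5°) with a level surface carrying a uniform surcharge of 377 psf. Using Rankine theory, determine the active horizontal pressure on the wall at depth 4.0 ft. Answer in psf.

K_a = (1 − sin φ)/(1 + sin φ) = 0.2224.
σ_v = γz + q = 116.6 × 4.0 + 377 = 843.4 psf.
σ_h = K_a σ_v = 0.2224 × 843.4 = 187.6 psf.

188 psf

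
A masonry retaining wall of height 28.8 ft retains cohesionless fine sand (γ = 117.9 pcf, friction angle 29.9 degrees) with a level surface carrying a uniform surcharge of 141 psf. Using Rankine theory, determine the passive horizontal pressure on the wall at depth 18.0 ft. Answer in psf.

6760 psf

K_p = (1 + sin φ)/(1 − sin φ) = 2.988.
σ_v = γz + q = 117.9 × 18.0 + 141 = 2263 psf.
σ_h = K_p σ_v = 2.988 × 2263 = 6762 psf.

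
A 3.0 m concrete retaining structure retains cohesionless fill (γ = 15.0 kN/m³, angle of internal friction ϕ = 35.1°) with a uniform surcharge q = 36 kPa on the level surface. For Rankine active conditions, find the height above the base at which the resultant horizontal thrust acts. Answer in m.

1.31 m

K_a = 0.2698.
Triangular part P₁ = ½K_aγH² = 18.21 at H/3 = 1.000 m; rectangular part P₂ = K_a q H = 29.14 at H/2 = 1.500 m.
ȳ = (P₁·1.000 + P₂·1.500)/(P₁+P₂) = 1.308 m.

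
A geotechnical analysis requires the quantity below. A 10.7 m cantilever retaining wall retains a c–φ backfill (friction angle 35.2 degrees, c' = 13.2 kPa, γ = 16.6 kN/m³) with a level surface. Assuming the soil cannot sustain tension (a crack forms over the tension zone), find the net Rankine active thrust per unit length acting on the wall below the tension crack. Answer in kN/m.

130 kN/m

K_a = 0.2687; √K_a = 0.5184.
Tension-crack depth z_c = 2c/(γ√K_a) = 2×13.2/(16.6×0.5184) = 3.068 m.
σ_a at base = K_a γ H − 2c√K_a = 0.2687×16.6×10.7 − 2×13.2×0.5184 = 34.04 kPa.
P_a = ½ × 34.04 × (H − z_c) = 0.5×34.04×7.632 = 129.9 kN/m.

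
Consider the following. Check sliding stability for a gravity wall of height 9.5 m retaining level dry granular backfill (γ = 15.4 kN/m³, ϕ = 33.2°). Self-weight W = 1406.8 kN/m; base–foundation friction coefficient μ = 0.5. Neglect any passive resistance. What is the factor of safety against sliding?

3.46

K_a = tan²(45° − 33.2°/2) = 0.2924.
P_a = ½K_aγH² = 0.5×0.2924×15.4×9.5² = 203.2 kN/m, acting at H/3 = 3.167 m above the base.
FS_sliding = μW / P_a = 0.5×1406.8 / 203.2 = 3.462.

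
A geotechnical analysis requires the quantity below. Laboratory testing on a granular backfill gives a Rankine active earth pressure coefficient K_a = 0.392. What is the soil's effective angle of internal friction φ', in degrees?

25.9°

K_a = tan²(45° − φ/2) ⇒ 45° − φ/2 = arctan(√0.392) = 32.05°.
φ = 2(45° − 32.05°) = 25.90°.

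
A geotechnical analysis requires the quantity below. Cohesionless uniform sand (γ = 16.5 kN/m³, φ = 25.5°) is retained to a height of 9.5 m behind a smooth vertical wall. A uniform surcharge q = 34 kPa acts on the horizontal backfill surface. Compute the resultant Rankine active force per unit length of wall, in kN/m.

K_a = tan²(45° − φ/2) = 0.3981.
Soil triangle: ½ K_a γ H² = 0.5×0.3981×16.5×9.5² = 296.4 kN/m.
Surcharge rectangle: K_a q H = 0.3981×34×9.5 = 128.6 kN/m.
Total = 296.4 + 128.6 = 425.0 kN/m.

425 kN/m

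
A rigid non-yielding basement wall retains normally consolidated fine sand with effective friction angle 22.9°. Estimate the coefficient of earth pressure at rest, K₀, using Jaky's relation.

0.611

K₀ = 1 − sin φ' = 1 − sin 22.9° = 0.6109.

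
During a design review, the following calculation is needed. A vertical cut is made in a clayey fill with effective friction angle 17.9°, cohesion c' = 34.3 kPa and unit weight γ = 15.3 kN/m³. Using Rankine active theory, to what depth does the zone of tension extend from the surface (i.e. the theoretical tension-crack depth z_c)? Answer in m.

K_a = tan²(45° − 17.9°/2) = 0.5298; √K_a = 0.7279.
The active pressure is zero where K_a γ z = 2c√K_a, so z_c = 2c/(γ√K_a) = 2×34.3/(15.3×0.7279) = 6.160 m.

6.16 m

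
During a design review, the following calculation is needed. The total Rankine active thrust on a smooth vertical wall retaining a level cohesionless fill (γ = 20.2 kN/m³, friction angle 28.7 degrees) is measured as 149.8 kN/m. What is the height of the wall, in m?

K_a = 0.3511. P_a = ½ K_a γ H² ⇒ H = √(2P_a/(K_a γ)).
H = √(2×149.8/(0.3511×20.2)) = 6.499 m.

6.50 m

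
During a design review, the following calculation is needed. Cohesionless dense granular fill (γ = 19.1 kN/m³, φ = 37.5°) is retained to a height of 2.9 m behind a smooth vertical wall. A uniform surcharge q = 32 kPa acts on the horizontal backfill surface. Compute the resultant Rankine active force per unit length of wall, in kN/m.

42.1 kN/m

K_a = tan²(45° − φ/2) = 0.2432.
Soil triangle: ½ K_a γ H² = 0.5×0.2432×19.1×2.9² = 19.53 kN/m.
Surcharge rectangle: K_a q H = 0.2432×32×2.9 = 22.57 kN/m.
Total = 19.53 + 22.57 = 42.10 kN/m.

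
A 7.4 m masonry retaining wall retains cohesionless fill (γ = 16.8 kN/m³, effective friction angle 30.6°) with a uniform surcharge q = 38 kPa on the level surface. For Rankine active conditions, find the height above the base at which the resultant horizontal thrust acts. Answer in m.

K_a = 0.3253.
Triangular part P₁ = ½K_aγH² = 149.7 at H/3 = 2.467 m; rectangular part P₂ = K_a q H = 91.49 at H/2 = 3.700 m.
ȳ = (P₁·2.467 + P₂·3.700)/(P₁+P₂) = 2.935 m.

2.93 m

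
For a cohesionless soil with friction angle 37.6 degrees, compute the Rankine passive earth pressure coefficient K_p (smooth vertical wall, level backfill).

4.13

K_p = (1 + sin φ)/(1 − sin φ) = tan²(45° + 37.6°/2) = 4.130.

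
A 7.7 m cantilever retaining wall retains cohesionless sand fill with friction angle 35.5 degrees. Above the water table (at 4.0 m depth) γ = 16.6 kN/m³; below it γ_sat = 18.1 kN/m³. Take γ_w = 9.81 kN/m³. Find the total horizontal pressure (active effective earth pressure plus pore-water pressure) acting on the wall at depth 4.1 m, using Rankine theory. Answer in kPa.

K_a = (1 − sin φ)/(1 + sin φ) = 0.2653.
γ' = 18.1 − 9.81 = 8.290 kN/m³.
Effective vertical stress at 4.1 m: σ'_v = 16.6×4.0 + 8.290×0.1000 = 67.23 kPa.
σ'_h = K_a σ'_v = 0.2653 × 67.23 = 17.83 kPa; u = γ_w × 0.1000 = 0.9810 kPa.
Total σ_h = 17.83 + 0.9810 = 18.81 kPa.

18.8 kPa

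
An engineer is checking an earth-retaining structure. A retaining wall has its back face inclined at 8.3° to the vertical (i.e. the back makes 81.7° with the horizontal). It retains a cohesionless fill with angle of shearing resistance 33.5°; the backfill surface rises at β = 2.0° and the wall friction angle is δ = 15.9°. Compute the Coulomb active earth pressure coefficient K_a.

K_a = sin²(α+φ) / [sin²α · sin(α−δ) · (1 + √{sin(φ+δ)sin(φ−β) / (sin(α−δ)sin(α+β))})²].
With α = 81.7°, φ = 33.5°, δ = 15.9°, β = 2.0°: K_a = 0.3321.

0.332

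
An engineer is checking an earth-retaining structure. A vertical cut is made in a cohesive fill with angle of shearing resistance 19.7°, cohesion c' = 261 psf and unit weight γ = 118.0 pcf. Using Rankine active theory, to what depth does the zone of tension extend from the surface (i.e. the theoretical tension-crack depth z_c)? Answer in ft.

K_a = tan²(45° − 19.7°/2) = 0.4958; √K_a = 0.7041.
The active pressure is zero where K_a γ z = 2c√K_a, so z_c = 2c/(γ√K_a) = 2×261/(118.0×0.7041) = 6.283 ft.

6.28 ft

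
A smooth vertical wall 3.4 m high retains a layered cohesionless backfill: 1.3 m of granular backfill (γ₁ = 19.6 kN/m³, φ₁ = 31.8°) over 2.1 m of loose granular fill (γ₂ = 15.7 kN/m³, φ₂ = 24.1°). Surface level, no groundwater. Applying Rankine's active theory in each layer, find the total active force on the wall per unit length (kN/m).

42.2 kN/m

K_a1 = tan²(45°−31.8°/2) = 0.3098; K_a2 = tan²(45°−24.1°/2) = 0.4201.
Layer 1: σ at base = K_a1 γ₁ h₁ = 7.894 kPa; P₁ = ½×7.894×1.3 = 5.131.
Layer 2: σ_v at top = γ₁h₁ = 25.48; σ_h top = K_a2×25.48 = 10.70; σ_h base = K_a2×(25.48+15.7×2.1) = 24.56.
P₂ = ½(10.70+24.56)×2.1 = 37.02. Total P_a = 5.131+37.02 = 42.15 kN/m.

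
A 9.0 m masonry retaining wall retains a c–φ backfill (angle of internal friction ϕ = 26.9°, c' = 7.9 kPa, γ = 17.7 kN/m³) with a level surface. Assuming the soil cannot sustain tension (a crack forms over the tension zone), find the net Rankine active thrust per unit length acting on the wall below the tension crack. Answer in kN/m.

K_a = 0.3770; √K_a = 0.6140.
Tension-crack depth z_c = 2c/(γ√K_a) = 2×7.9/(17.7×0.6140) = 1.454 m.
σ_a at base = K_a γ H − 2c√K_a = 0.3770×17.7×9.0 − 2×7.9×0.6140 = 50.35 kPa.
P_a = ½ × 50.35 × (H − z_c) = 0.5×50.35×7.546 = 190.0 kN/m.

190 kN/m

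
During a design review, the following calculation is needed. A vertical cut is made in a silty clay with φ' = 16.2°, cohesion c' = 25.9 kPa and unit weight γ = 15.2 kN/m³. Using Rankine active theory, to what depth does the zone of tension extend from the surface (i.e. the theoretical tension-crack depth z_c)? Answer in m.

K_a = tan²(45° − 16.2°/2) = 0.5637; √K_a = 0.7508.
The active pressure is zero where K_a γ z = 2c√K_a, so z_c = 2c/(γ√K_a) = 2×25.9/(15.2×0.7508) = 4.539 m.

4.54 m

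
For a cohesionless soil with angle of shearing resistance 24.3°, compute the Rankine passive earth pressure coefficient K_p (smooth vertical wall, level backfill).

2.40

K_p = (1 + sin φ)/(1 − sin φ) = tan²(45° + 24.3°/2) = 2.399.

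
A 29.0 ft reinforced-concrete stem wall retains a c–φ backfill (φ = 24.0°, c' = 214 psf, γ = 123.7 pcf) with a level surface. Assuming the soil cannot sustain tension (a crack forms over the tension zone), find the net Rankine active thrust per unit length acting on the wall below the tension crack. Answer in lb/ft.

14600 lb/ft

K_a = 0.4217; √K_a = 0.6494.
Tension-crack depth z_c = 2c/(γ√K_a) = 2×214/(123.7×0.6494) = 5.328 ft.
σ_a at base = K_a γ H − 2c√K_a = 0.4217×123.7×29.0 − 2×214×0.6494 = 1235 psf.
P_a = ½ × 1235 × (H − z_c) = 0.5×1235×23.67 = 14620 lb/ft.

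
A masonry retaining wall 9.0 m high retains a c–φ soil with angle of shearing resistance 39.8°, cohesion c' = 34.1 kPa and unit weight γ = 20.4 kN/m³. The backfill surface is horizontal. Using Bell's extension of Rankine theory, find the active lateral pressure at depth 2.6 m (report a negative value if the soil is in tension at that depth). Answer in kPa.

K_a = (1 − sin φ)/(1 + sin φ) = 0.2194.
σ_a = K_a γ z − 2c√K_a = 0.2194×20.4×2.6 − 2×34.1×0.4684 = -20.31 kPa.

-20.3 kPa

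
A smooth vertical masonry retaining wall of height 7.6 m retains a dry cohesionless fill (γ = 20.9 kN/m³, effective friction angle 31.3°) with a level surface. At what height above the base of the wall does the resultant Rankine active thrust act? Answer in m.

K_a = 0.3162.
The pressure distribution is triangular, so the resultant acts at H/3 above the base = 7.6/3 = 2.533 m.

2.53 m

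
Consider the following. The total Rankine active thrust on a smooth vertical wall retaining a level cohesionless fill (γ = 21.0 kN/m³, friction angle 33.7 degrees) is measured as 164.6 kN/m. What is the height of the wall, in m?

K_a = 0.2863. P_a = ½ K_a γ H² ⇒ H = √(2P_a/(K_a γ)).
H = √(2×164.6/(0.2863×21.0)) = 7.400 m.

7.40 m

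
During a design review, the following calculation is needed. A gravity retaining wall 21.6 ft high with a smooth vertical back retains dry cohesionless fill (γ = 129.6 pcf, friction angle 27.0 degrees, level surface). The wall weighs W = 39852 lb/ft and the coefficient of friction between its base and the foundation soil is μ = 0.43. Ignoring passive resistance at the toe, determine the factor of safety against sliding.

1.51

K_a = tan²(45° − 27.0°/2) = 0.3755.
P_a = ½K_aγH² = 0.5×0.3755×129.6×21.6² = 11350 lb/ft, acting at H/3 = 7.200 ft above the base.
FS_sliding = μW / P_a = 0.43×39852 / 11350 = 1.509.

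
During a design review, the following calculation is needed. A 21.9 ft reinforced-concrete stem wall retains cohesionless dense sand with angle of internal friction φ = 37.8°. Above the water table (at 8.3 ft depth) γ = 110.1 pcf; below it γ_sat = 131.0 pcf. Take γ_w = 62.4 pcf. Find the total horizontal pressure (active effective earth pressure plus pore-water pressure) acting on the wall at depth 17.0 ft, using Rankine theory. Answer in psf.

905 psf

K_a = (1 − sin φ)/(1 + sin φ) = 0.2400.
γ' = 131.0 − 62.4 = 68.60 pcf.
Effective vertical stress at 17.0 ft: σ'_v = 110.1×8.3 + 68.60×8.70 = 1511 psf.
σ'_h = K_a σ'_v = 0.2400 × 1511 = 362.6 psf; u = γ_w × 8.70 = 542.9 psf.
Total σ_h = 362.6 + 542.9 = 905.4 psf.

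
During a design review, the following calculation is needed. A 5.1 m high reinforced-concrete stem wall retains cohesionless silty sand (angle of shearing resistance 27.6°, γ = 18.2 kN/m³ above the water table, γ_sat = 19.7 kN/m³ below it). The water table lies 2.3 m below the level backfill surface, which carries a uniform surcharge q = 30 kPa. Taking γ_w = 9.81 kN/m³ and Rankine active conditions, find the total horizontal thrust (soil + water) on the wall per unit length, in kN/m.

169 kN/m

K_a = tan²(45° − φ/2) = 0.3668.
γ' = 19.7 − 9.81 = 9.890 kN/m³. h₂ = H − d_w = 2.8 m.
σ'_h: at surface K_a·q = 11.00; at WT K_a(q+γd_w) = 26.36; at base K_a(q+γd_w+γ'h₂) = 36.51 kPa.
P₁ = ½(11.00+26.36)×2.3 = 42.96; P₂ = ½(26.36+36.51)×2.8 = 88.02; P_w = ½γ_w h₂² = 38.46.
Total = 42.96+88.02+38.46 = 169.4 kN/m.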